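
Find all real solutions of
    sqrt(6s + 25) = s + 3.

s = 4

Square both sides: 6s + 25 = (s + 3)^2.
Expand and rearrange: s^2 - 16 = 0.
Solving gives s = 4 or s = -4.
Check each candidate in the original equation:
  s = 4: sqrt(49) = 7, while s + 3 = 7 — valid.
  s = -4: sqrt(1) = 1, while s + 3 = -1 — extraneous.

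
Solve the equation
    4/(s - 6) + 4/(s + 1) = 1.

Multiply both sides by (s - 6)(s + 1):
4(s + 1) + 4(s - 6) = (s - 6)(s + 1).
Expand and collect terms: s² - 13s + 14 = 0.
By the quadratic formula, s = (13 ± √113) / 2, so s ≈ 11.8151 or s ≈ 1.1849.
Neither value makes a denominator zero (s ≠ 6, s ≠ -1), so both are valid.

s = 1.1849 or s = 11.8151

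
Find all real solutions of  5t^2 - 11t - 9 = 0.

t = -0.6349 or t = 2.8349

Discriminant: (-11)^2 - 4*5*(-9) = 301.
Quadratic formula: t = (11 +/- sqrt(301)) / 10.
So t = 11/10 + sqrt(301)/10 ~= 2.8349 or t = 11/10 - sqrt(301)/10 ~= -0.6349.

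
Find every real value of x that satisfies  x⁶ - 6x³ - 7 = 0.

Let u = x³. The equation becomes u² - 6u - 7 = 0.
Factor: (u - 7)(u + 1) = 0, so u = 7 or u = -1.
x³ = 7 gives x = ∛(7) ≈ 1.9129.
x³ = -1 gives x = -1.

x = -1 or x = 1.9129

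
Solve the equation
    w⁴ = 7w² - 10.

Let u = w². The equation becomes u² - 7u + 10 = 0.
Factor: (u - 2)(u - 5) = 0, so u = 2 or u = 5.
w² = 2 gives w = ±√(2) ≈ ±1.4142.
w² = 5 gives w = ±√(5) ≈ ±2.2361.

w = -2.2361 or w = -1.4142 or w = 1.4142 or w = 2.2361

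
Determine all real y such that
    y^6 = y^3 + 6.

y = -1.2599 or y = 1.4422

Let u = y^3. The equation becomes u^2 - u - 6 = 0.
Factor: (u + 2)(u - 3) = 0, so u = -2 or u = 3.
y^3 = -2 gives y = -(2)^(1/3) ~= -1.2599.
y^3 = 3 gives y = (3)^(1/3) ~= 1.4422.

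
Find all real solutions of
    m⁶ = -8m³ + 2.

m = -2.02 or m = 0.6237

Let u = m³. The equation becomes u² + 8u - 2 = 0.
By the quadratic formula, u = -4 + 3·√(2) or u = -3·√(2) - 4.
m³ = -4 + 3·√(2) gives m = ∛(-4 + 3·√(2)) ≈ 0.6237.
m³ = -3·√(2) - 4 gives m = -∛(4 + 3·√(2)) ≈ -2.02.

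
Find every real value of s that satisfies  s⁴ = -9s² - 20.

No real solutions.

Let u = s². The equation becomes u² + 9u + 20 = 0.
Factor: (u + 4)(u + 5) = 0, so u = -4 or u = -5.
s² = -4 < 0 has no real solution.
s² = -5 < 0 has no real solution.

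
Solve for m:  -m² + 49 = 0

Factor: -1(m + 7)(m - 7) = 0.
So m = -7 or m = 7.

m = -7 or m = 7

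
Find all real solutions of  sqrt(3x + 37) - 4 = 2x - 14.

x = 9

Isolate the radical: sqrt(3x + 37) = 2x - 10.
Square both sides: 3x + 37 = (2x - 10)^2.
Expand and rearrange: 4x^2 - 43x + 63 = 0.
Solving gives x = 9 or x = 1.75.
Check each candidate in the original equation:
  x = 9: sqrt(64) = 8, while 2x - 10 = 8 — valid.
  x = 1.75: sqrt(42.25) = 6.5, while 2x - 10 = -6.5 — extraneous.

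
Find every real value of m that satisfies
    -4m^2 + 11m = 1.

m = 0.0941 or m = 2.6559

Rearrange to standard form: -4m^2 + 11m - 1 = 0.
Discriminant: (11)^2 - 4*(-4)*(-1) = 105.
Quadratic formula: m = (-11 +/- sqrt(105)) / (-8).
So m = 11/8 - sqrt(105)/8 ~= 0.0941 or m = sqrt(105)/8 + 11/8 ~= 2.6559.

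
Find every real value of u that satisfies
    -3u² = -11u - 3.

u = -0.255 or u = 3.9217

Rearrange to standard form: -3u² + 11u + 3 = 0.
Discriminant: (11)² − 4·(-3)·3 = 157.
Quadratic formula: u = (-11 ± √157) / (-6).
So u = 11/6 - √(157)/6 ≈ -0.255 or u = 11/6 + √(157)/6 ≈ 3.9217.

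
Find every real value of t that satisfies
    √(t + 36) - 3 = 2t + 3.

t = 0

Isolate the radical: √(t + 36) = 2t + 6.
Square both sides: t + 36 = (2t + 6)².
Expand and rearrange: 4t² + 23t = 0.
Solving gives t = 0 or t = -5.75.
Check each candidate in the original equation:
  t = 0: √(36) = 6, while 2t + 6 = 6 — valid.
  t = -5.75: √(30.25) = 5.5, while 2t + 6 = -5.5 — extraneous.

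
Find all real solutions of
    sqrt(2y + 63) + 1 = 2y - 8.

y = 9

Isolate the radical: sqrt(2y + 63) = 2y - 9.
Square both sides: 2y + 63 = (2y - 9)^2.
Expand and rearrange: 4y^2 - 38y + 18 = 0.
Solving gives y = 9 or y = 0.5.
Check each candidate in the original equation:
  y = 9: sqrt(81) = 9, while 2y - 9 = 9 — valid.
  y = 0.5: sqrt(64) = 8, while 2y - 9 = -8 — extraneous.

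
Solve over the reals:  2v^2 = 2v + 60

Bring every term to one side: 2v^2 - 2v - 60 = 0.
Factor: 2(v - 6)(v + 5) = 0.
So v = 6 or v = -5.

v = -5 or v = 6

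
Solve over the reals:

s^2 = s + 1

s = -0.618 or s = 1.618

Rearrange to standard form: s^2 - s - 1 = 0.
Discriminant: (-1)^2 - 4*1*(-1) = 5.
Quadratic formula: s = (1 +/- sqrt(5)) / 2.
So s = 1/2 + sqrt(5)/2 ~= 1.618 or s = 1/2 - sqrt(5)/2 ~= -0.618.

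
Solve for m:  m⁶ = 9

m = -1.4422 or m = 1.4422

Let u = m³. The equation becomes u² - 9 = 0.
Factor: (u - 3)(u + 3) = 0, so u = 3 or u = -3.
m³ = 3 gives m = ∛(3) ≈ 1.4422.
m³ = -3 gives m = -∛(3) ≈ -1.4422.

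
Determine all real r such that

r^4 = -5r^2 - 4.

No real solutions.

Let u = r^2. The equation becomes u^2 + 5u + 4 = 0.
Factor: (u + 4)(u + 1) = 0, so u = -4 or u = -1.
r^2 = -4 < 0 has no real solution.
r^2 = -1 < 0 has no real solution.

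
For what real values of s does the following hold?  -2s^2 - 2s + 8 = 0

Discriminant: (-2)^2 - 4*(-2)*8 = 68.
Quadratic formula: s = (2 +/- sqrt(68)) / (-4).
So s = -sqrt(17)/2 - 1/2 ~= -2.5616 or s = -1/2 + sqrt(17)/2 ~= 1.5616.

s = -2.5616 or s = 1.5616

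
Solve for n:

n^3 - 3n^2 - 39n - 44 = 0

Possible rational roots are divisors of -44. Testing n = -4 gives 0, so (n + 4) is a factor.
Divide: n^3 - 3n^2 - 39n - 44 = (n + 4)(n^2 - 7n - 11).
Apply the quadratic formula to n^2 - 7n - 11 = 0: n = (7 +/- sqrt(93))/2, i.e. n ~= 8.3218 or n ~= -1.3218.

n = -4 or n = -1.3218 or n = 8.3218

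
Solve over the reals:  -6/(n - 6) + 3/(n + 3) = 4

n = -2.079 or n = 4.329

Multiply both sides by (n - 6)(n + 3):
-6(n + 3) + 3(n - 6) = 4(n - 6)(n + 3).
Expand and collect terms: 4n² - 9n - 36 = 0.
By the quadratic formula, n = (9 ± √657) / 8, so n ≈ 4.329 or n ≈ -2.079.
Neither value makes a denominator zero (n ≠ 6, n ≠ -3), so both are valid.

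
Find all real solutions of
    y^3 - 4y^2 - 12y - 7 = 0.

y = -1.1401 or y = -1 or y = 6.1401

Possible rational roots are divisors of -7. Testing y = -1 gives 0, so (y + 1) is a factor.
Divide: y^3 - 4y^2 - 12y - 7 = (y + 1)(y^2 - 5y - 7).
Apply the quadratic formula to y^2 - 5y - 7 = 0: y = (5 +/- sqrt(53))/2, i.e. y ~= 6.1401 or y ~= -1.1401.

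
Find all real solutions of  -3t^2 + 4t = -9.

t = -1.1893 or t = 2.5226

Rearrange to standard form: -3t^2 + 4t + 9 = 0.
Discriminant: (4)^2 - 4*(-3)*9 = 124.
Quadratic formula: t = (-4 +/- sqrt(124)) / (-6).
So t = 2/3 - sqrt(31)/3 ~= -1.1893 or t = 2/3 + sqrt(31)/3 ~= 2.5226.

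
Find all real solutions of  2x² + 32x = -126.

Bring every term to one side: 2x² + 32x + 126 = 0.
Factor: 2(x + 7)(x + 9) = 0.
So x = -7 or x = -9.

x = -9 or x = -7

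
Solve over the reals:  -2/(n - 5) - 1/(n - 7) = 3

Multiply both sides by (n - 5)(n - 7):
-2(n - 7) - (n - 5) = 3(n - 5)(n - 7).
Expand and collect terms: 3n^2 - 33n + 86 = 0.
By the quadratic formula, n = (33 +/- sqrt(57)) / 6, so n ~= 6.7583 or n ~= 4.2417.
Neither value makes a denominator zero (n != 5, n != 7), so both are valid.

n = 4.2417 or n = 6.7583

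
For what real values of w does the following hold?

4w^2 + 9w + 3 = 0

Discriminant: (9)^2 - 4*4*3 = 33.
Quadratic formula: w = (-9 +/- sqrt(33)) / 8.
So w = -9/8 + sqrt(33)/8 ~= -0.4069 or w = -9/8 - sqrt(33)/8 ~= -1.8431.

w = -1.8431 or w = -0.4069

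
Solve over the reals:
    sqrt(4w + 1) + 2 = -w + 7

Isolate the radical: sqrt(4w + 1) = -w + 5.
Square both sides: 4w + 1 = (-w + 5)^2.
Expand and rearrange: w^2 - 14w + 24 = 0.
Solving gives w = 12 or w = 2.
Check each candidate in the original equation:
  w = 12: sqrt(49) = 7, while -w + 5 = -7 — extraneous.
  w = 2: sqrt(9) = 3, while -w + 5 = 3 — valid.

w = 2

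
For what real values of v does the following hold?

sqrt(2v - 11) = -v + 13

v = 10

Square both sides: 2v - 11 = (-v + 13)^2.
Expand and rearrange: v^2 - 28v + 180 = 0.
Solving gives v = 18 or v = 10.
Check each candidate in the original equation:
  v = 18: sqrt(25) = 5, while -v + 13 = -5 — extraneous.
  v = 10: sqrt(9) = 3, while -v + 13 = 3 — valid.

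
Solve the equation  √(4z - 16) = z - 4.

Square both sides: 4z - 16 = (z - 4)².
Expand and rearrange: z² - 12z + 32 = 0.
Solving gives z = 8 or z = 4.
Check each candidate in the original equation:
  z = 8: √(16) = 4, while z - 4 = 4 — valid.
  z = 4: √(0) = 0, while z - 4 = 0 — valid.

z = 4 or z = 8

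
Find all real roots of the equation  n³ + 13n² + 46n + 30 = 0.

Possible rational roots are divisors of 30. Testing n = -5 gives 0, so (n + 5) is a factor.
Divide: n³ + 13n² + 46n + 30 = (n + 5)(n² + 8n + 6).
Apply the quadratic formula to n² + 8n + 6 = 0: n = (-8 ± √40)/2, i.e. n ≈ -0.8377 or n ≈ -7.1623.

n = -7.1623 or n = -5 or n = -0.8377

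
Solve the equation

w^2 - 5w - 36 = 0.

w = -4 or w = 9

Factor: (w + 4)(w - 9) = 0.
So w = -4 or w = 9.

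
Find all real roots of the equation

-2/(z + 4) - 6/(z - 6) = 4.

Multiply both sides by (z + 4)(z - 6):
-2(z - 6) - 6(z + 4) = 4(z + 4)(z - 6).
Expand and collect terms: 4z² - 84 = 0.
By the quadratic formula, z = (0 ± √1344) / 8, so z ≈ 4.5826 or z ≈ -4.5826.
Neither value makes a denominator zero (z ≠ -4, z ≠ 6), so both are valid.

z = -4.5826 or z = 4.5826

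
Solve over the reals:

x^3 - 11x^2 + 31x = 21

x = 1 or x = 3 or x = 7

Rearrange: x^3 - 11x^2 + 31x - 21 = 0.
Possible rational roots are divisors of -21. Testing x = 3 gives 0, so (x - 3) is a factor.
Divide: x^3 - 11x^2 + 31x - 21 = (x - 3)(x^2 - 8x + 7).
Factor the quadratic: x = 7 or x = 1.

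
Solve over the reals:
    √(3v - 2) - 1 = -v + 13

Isolate the radical: √(3v - 2) = -v + 14.
Square both sides: 3v - 2 = (-v + 14)².
Expand and rearrange: v² - 31v + 198 = 0.
Solving gives v = 22 or v = 9.
Check each candidate in the original equation:
  v = 22: √(64) = 8, while -v + 14 = -8 — extraneous.
  v = 9: √(25) = 5, while -v + 14 = 5 — valid.

v = 9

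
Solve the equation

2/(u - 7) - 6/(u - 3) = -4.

Multiply both sides by (u - 7)(u - 3):
2(u - 3) - 6(u - 7) = -4(u - 7)(u - 3).
Expand and collect terms: -4u^2 + 44u - 120 = 0.
Factor or apply the quadratic formula: u = 5 or u = 6.
Neither value makes a denominator zero (u != 7, u != 3), so both are valid.

u = 5 or u = 6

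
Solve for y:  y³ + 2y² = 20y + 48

Rearrange: y³ + 2y² - 20y - 48 = 0.
Possible rational roots are divisors of -48. Testing y = -4 gives 0, so (y + 4) is a factor.
Divide: y³ + 2y² - 20y - 48 = (y + 4)(y² - 2y - 12).
Apply the quadratic formula to y² - 2y - 12 = 0: y = (2 ± √52)/2, i.e. y ≈ 4.6056 or y ≈ -2.6056.

y = -4 or y = -2.6056 or y = 4.6056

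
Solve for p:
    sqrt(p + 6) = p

p = 3

Square both sides: p + 6 = (p)^2.
Expand and rearrange: p^2 - p - 6 = 0.
Solving gives p = 3 or p = -2.
Check each candidate in the original equation:
  p = 3: sqrt(9) = 3, while p = 3 — valid.
  p = -2: sqrt(4) = 2, while p = -2 — extraneous.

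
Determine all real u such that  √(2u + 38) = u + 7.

u = -1

Square both sides: 2u + 38 = (u + 7)².
Expand and rearrange: u² + 12u + 11 = 0.
Solving gives u = -1 or u = -11.
Check each candidate in the original equation:
  u = -1: √(36) = 6, while u + 7 = 6 — valid.
  u = -11: √(16) = 4, while u + 7 = -4 — extraneous.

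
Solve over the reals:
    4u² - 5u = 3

Rearrange to standard form: 4u² - 5u - 3 = 0.
Discriminant: (-5)² − 4·4·(-3) = 73.
Quadratic formula: u = (5 ± √73) / 8.
So u = 5/8 + √(73)/8 ≈ 1.693 or u = 5/8 - √(73)/8 ≈ -0.443.

u = -0.443 or u = 1.693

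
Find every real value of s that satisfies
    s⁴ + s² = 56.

Let u = s². The equation becomes u² + u - 56 = 0.
Factor: (u - 7)(u + 8) = 0, so u = 7 or u = -8.
s² = 7 gives s = ±√(7) ≈ ±2.6458.
s² = -8 < 0 has no real solution.

s = -2.6458 or s = 2.6458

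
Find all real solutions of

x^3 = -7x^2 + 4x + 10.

x = -7.3589 or x = -1 or x = 1.3589

Rearrange: x^3 + 7x^2 - 4x - 10 = 0.
Possible rational roots are divisors of -10. Testing x = -1 gives 0, so (x + 1) is a factor.
Divide: x^3 + 7x^2 - 4x - 10 = (x + 1)(x^2 + 6x - 10).
Apply the quadratic formula to x^2 + 6x - 10 = 0: x = (-6 +/- sqrt(76))/2, i.e. x ~= 1.3589 or x ~= -7.3589.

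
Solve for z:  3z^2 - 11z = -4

Rearrange to standard form: 3z^2 - 11z + 4 = 0.
Discriminant: (-11)^2 - 4*3*4 = 73.
Quadratic formula: z = (11 +/- sqrt(73)) / 6.
So z = sqrt(73)/6 + 11/6 ~= 3.2573 or z = 11/6 - sqrt(73)/6 ~= 0.4093.

z = 0.4093 or z = 3.2573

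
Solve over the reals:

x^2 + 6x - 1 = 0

x = -6.1623 or x = 0.1623

Discriminant: (6)^2 - 4*1*(-1) = 40.
Quadratic formula: x = (-6 +/- sqrt(40)) / 2.
So x = -3 + sqrt(10) ~= 0.1623 or x = -sqrt(10) - 3 ~= -6.1623.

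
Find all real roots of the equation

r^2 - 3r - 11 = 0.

r = -2.1401 or r = 5.1401

Discriminant: (-3)^2 - 4*1*(-11) = 53.
Quadratic formula: r = (3 +/- sqrt(53)) / 2.
So r = 3/2 + sqrt(53)/2 ~= 5.1401 or r = 3/2 - sqrt(53)/2 ~= -2.1401.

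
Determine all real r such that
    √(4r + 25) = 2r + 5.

r = 0

Square both sides: 4r + 25 = (2r + 5)².
Expand and rearrange: 4r² + 16r = 0.
Solving gives r = 0 or r = -4.
Check each candidate in the original equation:
  r = 0: √(25) = 5, while 2r + 5 = 5 — valid.
  r = -4: √(9) = 3, while 2r + 5 = -3 — extraneous.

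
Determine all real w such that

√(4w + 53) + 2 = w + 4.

w = 7

Isolate the radical: √(4w + 53) = w + 2.
Square both sides: 4w + 53 = (w + 2)².
Expand and rearrange: w² - 49 = 0.
Solving gives w = 7 or w = -7.
Check each candidate in the original equation:
  w = 7: √(81) = 9, while w + 2 = 9 — valid.
  w = -7: √(25) = 5, while w + 2 = -5 — extraneous.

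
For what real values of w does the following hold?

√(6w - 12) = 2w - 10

w = 8

Square both sides: 6w - 12 = (2w - 10)².
Expand and rearrange: 4w² - 46w + 112 = 0.
Solving gives w = 8 or w = 3.5.
Check each candidate in the original equation:
  w = 8: √(36) = 6, while 2w - 10 = 6 — valid.
  w = 3.5: √(9) = 3, while 2w - 10 = -3 — extraneous.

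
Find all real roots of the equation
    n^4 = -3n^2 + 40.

n = -2.2361 or n = 2.2361

Let u = n^2. The equation becomes u^2 + 3u - 40 = 0.
Factor: (u - 5)(u + 8) = 0, so u = 5 or u = -8.
n^2 = 5 gives n = +/-sqrt(5) ~= +/-2.2361.
n^2 = -8 < 0 has no real solution.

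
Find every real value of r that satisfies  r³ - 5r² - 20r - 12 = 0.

Possible rational roots are divisors of -12. Testing r = -2 gives 0, so (r + 2) is a factor.
Divide: r³ - 5r² - 20r - 12 = (r + 2)(r² - 7r - 6).
Apply the quadratic formula to r² - 7r - 6 = 0: r = (7 ± √73)/2, i.e. r ≈ 7.772 or r ≈ -0.772.

r = -2 or r = -0.772 or r = 7.772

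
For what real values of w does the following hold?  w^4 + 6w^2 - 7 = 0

w = -1 or w = 1

Let u = w^2. The equation becomes u^2 + 6u - 7 = 0.
Factor: (u - 1)(u + 7) = 0, so u = 1 or u = -7.
w^2 = 1 gives w = +/-1.
w^2 = -7 < 0 has no real solution.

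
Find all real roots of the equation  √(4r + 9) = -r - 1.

Square both sides: 4r + 9 = (-r - 1)².
Expand and rearrange: r² - 2r - 8 = 0.
Solving gives r = 4 or r = -2.
Check each candidate in the original equation:
  r = 4: √(25) = 5, while -r - 1 = -5 — extraneous.
  r = -2: √(1) = 1, while -r - 1 = 1 — valid.

r = -2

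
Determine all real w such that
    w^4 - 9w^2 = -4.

w = -2.9208 or w = -0.6847 or w = 0.6847 or w = 2.9208

Let u = w^2. The equation becomes u^2 - 9u + 4 = 0.
By the quadratic formula, u = sqrt(65)/2 + 9/2 or u = 9/2 - sqrt(65)/2.
w^2 = sqrt(65)/2 + 9/2 gives w = +/-sqrt(sqrt(65)/2 + 9/2) ~= +/-2.9208.
w^2 = 9/2 - sqrt(65)/2 gives w = +/-sqrt(9/2 - sqrt(65)/2) ~= +/-0.6847.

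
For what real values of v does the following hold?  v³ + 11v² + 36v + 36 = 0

v = -6 or v = -3 or v = -2

Possible rational roots are divisors of 36. Testing v = -3 gives 0, so (v + 3) is a factor.
Divide: v³ + 11v² + 36v + 36 = (v + 3)(v² + 8v + 12).
Factor the quadratic: v = -2 or v = -6.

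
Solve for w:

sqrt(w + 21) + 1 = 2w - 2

Isolate the radical: sqrt(w + 21) = 2w - 3.
Square both sides: w + 21 = (2w - 3)^2.
Expand and rearrange: 4w^2 - 13w - 12 = 0.
Solving gives w = 4 or w = -0.75.
Check each candidate in the original equation:
  w = 4: sqrt(25) = 5, while 2w - 3 = 5 — valid.
  w = -0.75: sqrt(20.25) = 4.5, while 2w - 3 = -4.5 — extraneous.

w = 4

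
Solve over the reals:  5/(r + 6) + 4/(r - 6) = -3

Multiply both sides by (r + 6)(r - 6):
5(r - 6) + 4(r + 6) = -3(r + 6)(r - 6).
Expand and collect terms: -3r^2 - 9r + 114 = 0.
By the quadratic formula, r = (9 +/- sqrt(1449)) / -6, so r ~= -7.8443 or r ~= 4.8443.
Neither value makes a denominator zero (r != -6, r != 6), so both are valid.

r = -7.8443 or r = 4.8443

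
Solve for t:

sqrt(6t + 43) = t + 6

t = 1

Square both sides: 6t + 43 = (t + 6)^2.
Expand and rearrange: t^2 + 6t - 7 = 0.
Solving gives t = 1 or t = -7.
Check each candidate in the original equation:
  t = 1: sqrt(49) = 7, while t + 6 = 7 — valid.
  t = -7: sqrt(1) = 1, while t + 6 = -1 — extraneous.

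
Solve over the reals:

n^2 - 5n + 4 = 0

n = 1 or n = 4

Factor: (n - 4)(n - 1) = 0.
So n = 4 or n = 1.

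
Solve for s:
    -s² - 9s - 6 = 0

Discriminant: (-9)² − 4·(-1)·(-6) = 57.
Quadratic formula: s = (9 ± √57) / (-2).
So s = -9/2 - √(57)/2 ≈ -8.2749 or s = -9/2 + √(57)/2 ≈ -0.7251.

s = -8.2749 or s = -0.7251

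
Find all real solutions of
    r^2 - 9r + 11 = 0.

r = 1.4586 or r = 7.5414

Discriminant: (-9)^2 - 4*1*11 = 37.
Quadratic formula: r = (9 +/- sqrt(37)) / 2.
So r = sqrt(37)/2 + 9/2 ~= 7.5414 or r = 9/2 - sqrt(37)/2 ~= 1.4586.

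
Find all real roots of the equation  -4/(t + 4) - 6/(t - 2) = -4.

t = -3.2231 or t = 3.7231

Multiply both sides by (t + 4)(t - 2):
-4(t - 2) - 6(t + 4) = -4(t + 4)(t - 2).
Expand and collect terms: -4t^2 + 2t + 48 = 0.
By the quadratic formula, t = (-2 +/- sqrt(772)) / -8, so t ~= -3.2231 or t ~= 3.7231.
Neither value makes a denominator zero (t != -4, t != 2), so both are valid.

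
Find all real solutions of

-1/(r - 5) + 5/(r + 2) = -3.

r = -3.6045 or r = 5.2712

Multiply both sides by (r - 5)(r + 2):
-(r + 2) + 5(r - 5) = -3(r - 5)(r + 2).
Expand and collect terms: -3r² + 5r + 57 = 0.
By the quadratic formula, r = (-5 ± √709) / -6, so r ≈ -3.6045 or r ≈ 5.2712.
Neither value makes a denominator zero (r ≠ 5, r ≠ -2), so both are valid.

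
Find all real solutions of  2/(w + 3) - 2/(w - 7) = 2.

w = -1.873 or w = 5.873

Multiply both sides by (w + 3)(w - 7):
2(w - 7) - 2(w + 3) = 2(w + 3)(w - 7).
Expand and collect terms: 2w^2 - 8w - 22 = 0.
By the quadratic formula, w = (8 +/- sqrt(240)) / 4, so w ~= 5.873 or w ~= -1.873.
Neither value makes a denominator zero (w != -3, w != 7), so both are valid.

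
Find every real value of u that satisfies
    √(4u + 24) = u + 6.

Square both sides: 4u + 24 = (u + 6)².
Expand and rearrange: u² + 8u + 12 = 0.
Solving gives u = -2 or u = -6.
Check each candidate in the original equation:
  u = -2: √(16) = 4, while u + 6 = 4 — valid.
  u = -6: √(0) = 0, while u + 6 = 0 — valid.

u = -6 or u = -2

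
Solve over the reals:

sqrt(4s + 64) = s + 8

Square both sides: 4s + 64 = (s + 8)^2.
Expand and rearrange: s^2 + 12s = 0.
Solving gives s = 0 or s = -12.
Check each candidate in the original equation:
  s = 0: sqrt(64) = 8, while s + 8 = 8 — valid.
  s = -12: sqrt(16) = 4, while s + 8 = -4 — extraneous.

s = 0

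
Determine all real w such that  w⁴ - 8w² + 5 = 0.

w = -2.7049 or w = -0.8267 or w = 0.8267 or w = 2.7049

Let u = w². The equation becomes u² - 8u + 5 = 0.
By the quadratic formula, u = √(11) + 4 or u = 4 - √(11).
w² = √(11) + 4 gives w = ±√(√(11) + 4) ≈ ±2.7049.
w² = 4 - √(11) gives w = ±√(4 - √(11)) ≈ ±0.8267.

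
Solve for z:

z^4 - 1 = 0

Let u = z^2. The equation becomes u^2 - 1 = 0.
Factor: (u + 1)(u - 1) = 0, so u = -1 or u = 1.
z^2 = -1 < 0 has no real solution.
z^2 = 1 gives z = +/-1.

z = -1 or z = 1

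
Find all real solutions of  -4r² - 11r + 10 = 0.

r = -3.4704 or r = 0.7204

Discriminant: (-11)² − 4·(-4)·10 = 281.
Quadratic formula: r = (11 ± √281) / (-8).
So r = -√(281)/8 - 11/8 ≈ -3.4704 or r = -11/8 + √(281)/8 ≈ 0.7204.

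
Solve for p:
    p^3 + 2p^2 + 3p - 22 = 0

Possible rational roots are divisors of -22. Testing p = 2 gives 0, so (p - 2) is a factor.
Divide: p^3 + 2p^2 + 3p - 22 = (p - 2)(p^2 + 4p + 11).
The quadratic p^2 + 4p + 11 has discriminant -28 < 0, so no further real roots.

p = 2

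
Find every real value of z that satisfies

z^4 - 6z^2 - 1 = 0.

z = -2.4824 or z = 2.4824

Let u = z^2. The equation becomes u^2 - 6u - 1 = 0.
By the quadratic formula, u = 3 + sqrt(10) or u = 3 - sqrt(10).
z^2 = 3 + sqrt(10) gives z = +/-sqrt(3 + sqrt(10)) ~= +/-2.4824.
z^2 = 3 - sqrt(10) < 0 has no real solution.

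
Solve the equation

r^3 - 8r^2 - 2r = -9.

Rearrange: r^3 - 8r^2 - 2r + 9 = 0.
Possible rational roots are divisors of 9. Testing r = 1 gives 0, so (r - 1) is a factor.
Divide: r^3 - 8r^2 - 2r + 9 = (r - 1)(r^2 - 7r - 9).
Apply the quadratic formula to r^2 - 7r - 9 = 0: r = (7 +/- sqrt(85))/2, i.e. r ~= 8.1098 or r ~= -1.1098.

r = -1.1098 or r = 1 or r = 8.1098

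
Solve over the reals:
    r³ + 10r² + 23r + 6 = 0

r = -6.7016 or r = -3 or r = -0.2984

Possible rational roots are divisors of 6. Testing r = -3 gives 0, so (r + 3) is a factor.
Divide: r³ + 10r² + 23r + 6 = (r + 3)(r² + 7r + 2).
Apply the quadratic formula to r² + 7r + 2 = 0: r = (-7 ± √41)/2, i.e. r ≈ -0.2984 or r ≈ -6.7016.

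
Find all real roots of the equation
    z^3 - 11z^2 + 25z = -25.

z = -0.7417 or z = 5 or z = 6.7417

Rearrange: z^3 - 11z^2 + 25z + 25 = 0.
Possible rational roots are divisors of 25. Testing z = 5 gives 0, so (z - 5) is a factor.
Divide: z^3 - 11z^2 + 25z + 25 = (z - 5)(z^2 - 6z - 5).
Apply the quadratic formula to z^2 - 6z - 5 = 0: z = (6 +/- sqrt(56))/2, i.e. z ~= 6.7417 or z ~= -0.7417.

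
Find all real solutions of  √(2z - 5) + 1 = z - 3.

z = 7

Isolate the radical: √(2z - 5) = z - 4.
Square both sides: 2z - 5 = (z - 4)².
Expand and rearrange: z² - 10z + 21 = 0.
Solving gives z = 7 or z = 3.
Check each candidate in the original equation:
  z = 7: √(9) = 3, while z - 4 = 3 — valid.
  z = 3: √(1) = 1, while z - 4 = -1 — extraneous.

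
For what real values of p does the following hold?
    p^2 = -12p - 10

p = -11.099 or p = -0.901

Rearrange to standard form: p^2 + 12p + 10 = 0.
Discriminant: (12)^2 - 4*1*10 = 104.
Quadratic formula: p = (-12 +/- sqrt(104)) / 2.
So p = -6 + sqrt(26) ~= -0.901 or p = -6 - sqrt(26) ~= -11.099.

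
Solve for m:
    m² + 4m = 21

m = -7 or m = 3

Bring every term to one side: m² + 4m - 21 = 0.
Factor: (m - 3)(m + 7) = 0.
So m = 3 or m = -7.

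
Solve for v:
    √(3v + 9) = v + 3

v = -3 or v = 0

Square both sides: 3v + 9 = (v + 3)².
Expand and rearrange: v² + 3v = 0.
Solving gives v = 0 or v = -3.
Check each candidate in the original equation:
  v = 0: √(9) = 3, while v + 3 = 3 — valid.
  v = -3: √(0) = 0, while v + 3 = 0 — valid.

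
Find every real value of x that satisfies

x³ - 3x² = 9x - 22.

Rearrange: x³ - 3x² - 9x + 22 = 0.
Possible rational roots are divisors of 22. Testing x = 2 gives 0, so (x - 2) is a factor.
Divide: x³ - 3x² - 9x + 22 = (x - 2)(x² - x - 11).
Apply the quadratic formula to x² - x - 11 = 0: x = (1 ± √45)/2, i.e. x ≈ 3.8541 or x ≈ -2.8541.

x = -2.8541 or x = 2 or x = 3.8541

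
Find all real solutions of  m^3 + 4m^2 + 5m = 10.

m = 1

Rearrange: m^3 + 4m^2 + 5m - 10 = 0.
Possible rational roots are divisors of -10. Testing m = 1 gives 0, so (m - 1) is a factor.
Divide: m^3 + 4m^2 + 5m - 10 = (m - 1)(m^2 + 5m + 10).
The quadratic m^2 + 5m + 10 has discriminant -15 < 0, so no further real roots.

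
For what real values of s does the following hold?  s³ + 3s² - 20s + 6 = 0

Possible rational roots are divisors of 6. Testing s = 3 gives 0, so (s - 3) is a factor.
Divide: s³ + 3s² - 20s + 6 = (s - 3)(s² + 6s - 2).
Apply the quadratic formula to s² + 6s - 2 = 0: s = (-6 ± √44)/2, i.e. s ≈ 0.3166 or s ≈ -6.3166.

s = -6.3166 or s = 0.3166 or s = 3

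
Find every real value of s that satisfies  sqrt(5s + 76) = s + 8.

Square both sides: 5s + 76 = (s + 8)^2.
Expand and rearrange: s^2 + 11s - 12 = 0.
Solving gives s = 1 or s = -12.
Check each candidate in the original equation:
  s = 1: sqrt(81) = 9, while s + 8 = 9 — valid.
  s = -12: sqrt(16) = 4, while s + 8 = -4 — extraneous.

s = 1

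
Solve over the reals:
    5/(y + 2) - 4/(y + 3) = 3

y = -3.6667 or y = -1

Multiply both sides by (y + 2)(y + 3):
5(y + 3) - 4(y + 2) = 3(y + 2)(y + 3).
Expand and collect terms: 3y² + 14y + 11 = 0.
Factor or apply the quadratic formula: y = -1 or y = -3.6667.
Neither value makes a denominator zero (y ≠ -2, y ≠ -3), so both are valid.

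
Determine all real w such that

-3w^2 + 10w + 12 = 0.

w = -0.9367 or w = 4.2701

Discriminant: (10)^2 - 4*(-3)*12 = 244.
Quadratic formula: w = (-10 +/- sqrt(244)) / (-6).
So w = 5/3 - sqrt(61)/3 ~= -0.9367 or w = 5/3 + sqrt(61)/3 ~= 4.2701.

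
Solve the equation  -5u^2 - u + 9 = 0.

u = -1.4454 or u = 1.2454

Discriminant: (-1)^2 - 4*(-5)*9 = 181.
Quadratic formula: u = (1 +/- sqrt(181)) / (-10).
So u = -sqrt(181)/10 - 1/10 ~= -1.4454 or u = -1/10 + sqrt(181)/10 ~= 1.2454.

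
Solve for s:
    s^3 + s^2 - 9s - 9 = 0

Possible rational roots are divisors of -9. Testing s = 3 gives 0, so (s - 3) is a factor.
Divide: s^3 + s^2 - 9s - 9 = (s - 3)(s^2 + 4s + 3).
Factor the quadratic: s = -1 or s = -3.

s = -3 or s = -1 or s = 3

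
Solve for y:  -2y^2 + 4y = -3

Rearrange to standard form: -2y^2 + 4y + 3 = 0.
Discriminant: (4)^2 - 4*(-2)*3 = 40.
Quadratic formula: y = (-4 +/- sqrt(40)) / (-4).
So y = 1 - sqrt(10)/2 ~= -0.5811 or y = 1 + sqrt(10)/2 ~= 2.5811.

y = -0.5811 or y = 2.5811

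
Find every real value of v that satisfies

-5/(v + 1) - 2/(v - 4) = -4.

v = 0.1077 or v = 4.6423

Multiply both sides by (v + 1)(v - 4):
-5(v - 4) - 2(v + 1) = -4(v + 1)(v - 4).
Expand and collect terms: -4v^2 + 19v - 2 = 0.
By the quadratic formula, v = (-19 +/- sqrt(329)) / -8, so v ~= 0.1077 or v ~= 4.6423.
Neither value makes a denominator zero (v != -1, v != 4), so both are valid.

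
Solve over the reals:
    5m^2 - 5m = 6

Rearrange to standard form: 5m^2 - 5m - 6 = 0.
Discriminant: (-5)^2 - 4*5*(-6) = 145.
Quadratic formula: m = (5 +/- sqrt(145)) / 10.
So m = 1/2 + sqrt(145)/10 ~= 1.7042 or m = 1/2 - sqrt(145)/10 ~= -0.7042.

m = -0.7042 or m = 1.7042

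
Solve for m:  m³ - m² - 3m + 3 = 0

m = -1.7321 or m = 1 or m = 1.7321

Possible rational roots are divisors of 3. Testing m = 1 gives 0, so (m - 1) is a factor.
Divide: m³ - m² - 3m + 3 = (m - 1)(m² - 3).
Apply the quadratic formula to m² - 3 = 0: m = (0 ± √12)/2, i.e. m ≈ 1.7321 or m ≈ -1.7321.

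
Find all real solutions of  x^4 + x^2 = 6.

Let u = x^2. The equation becomes u^2 + u - 6 = 0.
Factor: (u - 2)(u + 3) = 0, so u = 2 or u = -3.
x^2 = 2 gives x = +/-sqrt(2) ~= +/-1.4142.
x^2 = -3 < 0 has no real solution.

x = -1.4142 or x = 1.4142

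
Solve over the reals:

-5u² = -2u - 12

Rearrange to standard form: -5u² + 2u + 12 = 0.
Discriminant: (2)² − 4·(-5)·12 = 244.
Quadratic formula: u = (-2 ± √244) / (-10).
So u = 1/5 - √(61)/5 ≈ -1.362 or u = 1/5 + √(61)/5 ≈ 1.762.

u = -1.362 or u = 1.762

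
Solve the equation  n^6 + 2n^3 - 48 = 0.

n = -2 or n = 1.8171

Let u = n^3. The equation becomes u^2 + 2u - 48 = 0.
Factor: (u - 6)(u + 8) = 0, so u = 6 or u = -8.
n^3 = 6 gives n = (6)^(1/3) ~= 1.8171.
n^3 = -8 gives n = -2.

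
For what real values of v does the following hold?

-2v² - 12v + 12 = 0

v = -6.873 or v = 0.873

Discriminant: (-12)² − 4·(-2)·12 = 240.
Quadratic formula: v = (12 ± √240) / (-4).
So v = -√(15) - 3 ≈ -6.873 or v = -3 + √(15) ≈ 0.873.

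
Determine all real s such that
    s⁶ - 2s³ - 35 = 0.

s = -1.71 or s = 1.9129

Let u = s³. The equation becomes u² - 2u - 35 = 0.
Factor: (u + 5)(u - 7) = 0, so u = -5 or u = 7.
s³ = -5 gives s = -∛(5) ≈ -1.71.
s³ = 7 gives s = ∛(7) ≈ 1.9129.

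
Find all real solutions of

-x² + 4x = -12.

Bring every term to one side: -x² + 4x + 12 = 0.
Factor: -1(x - 6)(x + 2) = 0.
So x = 6 or x = -2.

x = -2 or x = 6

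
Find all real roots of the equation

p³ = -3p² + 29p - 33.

Rearrange: p³ + 3p² - 29p + 33 = 0.
Possible rational roots are divisors of 33. Testing p = 3 gives 0, so (p - 3) is a factor.
Divide: p³ + 3p² - 29p + 33 = (p - 3)(p² + 6p - 11).
Apply the quadratic formula to p² + 6p - 11 = 0: p = (-6 ± √80)/2, i.e. p ≈ 1.4721 or p ≈ -7.4721.

p = -7.4721 or p = 1.4721 or p = 3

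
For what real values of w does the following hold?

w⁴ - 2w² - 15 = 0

Let u = w². The equation becomes u² - 2u - 15 = 0.
Factor: (u - 5)(u + 3) = 0, so u = 5 or u = -3.
w² = 5 gives w = ±√(5) ≈ ±2.2361.
w² = -3 < 0 has no real solution.

w = -2.2361 or w = 2.2361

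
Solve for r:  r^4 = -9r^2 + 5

Let u = r^2. The equation becomes u^2 + 9u - 5 = 0.
By the quadratic formula, u = -9/2 + sqrt(101)/2 or u = -sqrt(101)/2 - 9/2.
r^2 = -9/2 + sqrt(101)/2 gives r = +/-sqrt(-9/2 + sqrt(101)/2) ~= +/-0.7245.
r^2 = -sqrt(101)/2 - 9/2 < 0 has no real solution.

r = -0.7245 or r = 0.7245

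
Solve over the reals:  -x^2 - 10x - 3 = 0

x = -9.6904 or x = -0.3096

Discriminant: (-10)^2 - 4*(-1)*(-3) = 88.
Quadratic formula: x = (10 +/- sqrt(88)) / (-2).
So x = -5 - sqrt(22) ~= -9.6904 or x = -5 + sqrt(22) ~= -0.3096.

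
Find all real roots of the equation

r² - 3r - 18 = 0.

r = -3 or r = 6

Factor: (r - 6)(r + 3) = 0.
So r = 6 or r = -3.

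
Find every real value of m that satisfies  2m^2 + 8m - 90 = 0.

Factor: 2(m + 9)(m - 5) = 0.
So m = -9 or m = 5.

m = -9 or m = 5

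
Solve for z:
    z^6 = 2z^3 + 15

z = -1.4422 or z = 1.71

Let u = z^3. The equation becomes u^2 - 2u - 15 = 0.
Factor: (u - 5)(u + 3) = 0, so u = 5 or u = -3.
z^3 = 5 gives z = (5)^(1/3) ~= 1.71.
z^3 = -3 gives z = -(3)^(1/3) ~= -1.4422.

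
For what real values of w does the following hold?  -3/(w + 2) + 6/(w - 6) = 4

w = -2.639 or w = 7.389

Multiply both sides by (w + 2)(w - 6):
-3(w - 6) + 6(w + 2) = 4(w + 2)(w - 6).
Expand and collect terms: 4w² - 19w - 78 = 0.
By the quadratic formula, w = (19 ± √1609) / 8, so w ≈ 7.389 or w ≈ -2.639.
Neither value makes a denominator zero (w ≠ -2, w ≠ 6), so both are valid.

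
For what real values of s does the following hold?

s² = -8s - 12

s = -6 or s = -2

Bring every term to one side: s² + 8s + 12 = 0.
Factor: (s + 2)(s + 6) = 0.
So s = -2 or s = -6.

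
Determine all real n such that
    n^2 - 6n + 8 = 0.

n = 2 or n = 4

Factor: (n - 4)(n - 2) = 0.
So n = 4 or n = 2.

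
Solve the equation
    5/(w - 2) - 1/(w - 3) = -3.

Multiply both sides by (w - 2)(w - 3):
5(w - 3) - (w - 2) = -3(w - 2)(w - 3).
Expand and collect terms: -3w^2 + 11w - 5 = 0.
By the quadratic formula, w = (-11 +/- sqrt(61)) / -6, so w ~= 0.5316 or w ~= 3.135.
Neither value makes a denominator zero (w != 2, w != 3), so both are valid.

w = 0.5316 or w = 3.135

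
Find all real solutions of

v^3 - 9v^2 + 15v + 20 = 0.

Possible rational roots are divisors of 20. Testing v = 4 gives 0, so (v - 4) is a factor.
Divide: v^3 - 9v^2 + 15v + 20 = (v - 4)(v^2 - 5v - 5).
Apply the quadratic formula to v^2 - 5v - 5 = 0: v = (5 +/- sqrt(45))/2, i.e. v ~= 5.8541 or v ~= -0.8541.

v = -0.8541 or v = 4 or v = 5.8541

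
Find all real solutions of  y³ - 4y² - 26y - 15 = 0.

Possible rational roots are divisors of -15. Testing y = -3 gives 0, so (y + 3) is a factor.
Divide: y³ - 4y² - 26y - 15 = (y + 3)(y² - 7y - 5).
Apply the quadratic formula to y² - 7y - 5 = 0: y = (7 ± √69)/2, i.e. y ≈ 7.6533 or y ≈ -0.6533.

y = -3 or y = -0.6533 or y = 7.6533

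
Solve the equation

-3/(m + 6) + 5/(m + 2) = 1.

m = -7.5826 or m = 1.5826

Multiply both sides by (m + 6)(m + 2):
-3(m + 2) + 5(m + 6) = (m + 6)(m + 2).
Expand and collect terms: m² + 6m - 12 = 0.
By the quadratic formula, m = (-6 ± √84) / 2, so m ≈ 1.5826 or m ≈ -7.5826.
Neither value makes a denominator zero (m ≠ -6, m ≠ -2), so both are valid.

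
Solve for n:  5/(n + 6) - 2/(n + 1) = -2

n = -8.1949 or n = -0.3051

Multiply both sides by (n + 6)(n + 1):
5(n + 1) - 2(n + 6) = -2(n + 6)(n + 1).
Expand and collect terms: -2n^2 - 17n - 5 = 0.
By the quadratic formula, n = (17 +/- sqrt(249)) / -4, so n ~= -8.1949 or n ~= -0.3051.
Neither value makes a denominator zero (n != -6, n != -1), so both are valid.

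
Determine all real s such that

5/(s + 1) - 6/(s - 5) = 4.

s = 1 or s = 2.75

Multiply both sides by (s + 1)(s - 5):
5(s - 5) - 6(s + 1) = 4(s + 1)(s - 5).
Expand and collect terms: 4s² - 15s + 11 = 0.
Factor or apply the quadratic formula: s = 2.75 or s = 1.
Neither value makes a denominator zero (s ≠ -1, s ≠ 5), so both are valid.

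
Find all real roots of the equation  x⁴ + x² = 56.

Let u = x². The equation becomes u² + u - 56 = 0.
Factor: (u + 8)(u - 7) = 0, so u = -8 or u = 7.
x² = -8 < 0 has no real solution.
x² = 7 gives x = ±√(7) ≈ ±2.6458.

x = -2.6458 or x = 2.6458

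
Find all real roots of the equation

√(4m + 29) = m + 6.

Square both sides: 4m + 29 = (m + 6)².
Expand and rearrange: m² + 8m + 7 = 0.
Solving gives m = -1 or m = -7.
Check each candidate in the original equation:
  m = -1: √(25) = 5, while m + 6 = 5 — valid.
  m = -7: √(1) = 1, while m + 6 = -1 — extraneous.

m = -1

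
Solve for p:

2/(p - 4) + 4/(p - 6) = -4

Multiply both sides by (p - 4)(p - 6):
2(p - 6) + 4(p - 4) = -4(p - 4)(p - 6).
Expand and collect terms: -4p^2 + 34p - 68 = 0.
By the quadratic formula, p = (-34 +/- sqrt(68)) / -8, so p ~= 3.2192 or p ~= 5.2808.
Neither value makes a denominator zero (p != 4, p != 6), so both are valid.

p = 3.2192 or p = 5.2808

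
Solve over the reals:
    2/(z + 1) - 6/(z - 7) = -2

Multiply both sides by (z + 1)(z - 7):
2(z - 7) - 6(z + 1) = -2(z + 1)(z - 7).
Expand and collect terms: -2z² + 16z + 34 = 0.
By the quadratic formula, z = (-16 ± √528) / -4, so z ≈ -1.7446 or z ≈ 9.7446.
Neither value makes a denominator zero (z ≠ -1, z ≠ 7), so both are valid.

z = -1.7446 or z = 9.7446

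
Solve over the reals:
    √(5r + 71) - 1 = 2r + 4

Isolate the radical: √(5r + 71) = 2r + 5.
Square both sides: 5r + 71 = (2r + 5)².
Expand and rearrange: 4r² + 15r - 46 = 0.
Solving gives r = 2 or r = -5.75.
Check each candidate in the original equation:
  r = 2: √(81) = 9, while 2r + 5 = 9 — valid.
  r = -5.75: √(42.25) = 6.5, while 2r + 5 = -6.5 — extraneous.

r = 2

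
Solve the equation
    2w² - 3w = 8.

Rearrange to standard form: 2w² - 3w - 8 = 0.
Discriminant: (-3)² − 4·2·(-8) = 73.
Quadratic formula: w = (3 ± √73) / 4.
So w = 3/4 + √(73)/4 ≈ 2.886 or w = 3/4 - √(73)/4 ≈ -1.386.

w = -1.386 or w = 2.886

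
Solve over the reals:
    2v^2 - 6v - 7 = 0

Discriminant: (-6)^2 - 4*2*(-7) = 92.
Quadratic formula: v = (6 +/- sqrt(92)) / 4.
So v = 3/2 + sqrt(23)/2 ~= 3.8979 or v = 3/2 - sqrt(23)/2 ~= -0.8979.

v = -0.8979 or v = 3.8979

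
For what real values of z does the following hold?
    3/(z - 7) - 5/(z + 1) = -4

z = 0.4105 or z = 6.0895

Multiply both sides by (z - 7)(z + 1):
3(z + 1) - 5(z - 7) = -4(z - 7)(z + 1).
Expand and collect terms: -4z² + 26z - 10 = 0.
By the quadratic formula, z = (-26 ± √516) / -8, so z ≈ 0.4105 or z ≈ 6.0895.
Neither value makes a denominator zero (z ≠ 7, z ≠ -1), so both are valid.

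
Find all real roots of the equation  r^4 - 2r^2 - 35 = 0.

Let u = r^2. The equation becomes u^2 - 2u - 35 = 0.
Factor: (u - 7)(u + 5) = 0, so u = 7 or u = -5.
r^2 = 7 gives r = +/-sqrt(7) ~= +/-2.6458.
r^2 = -5 < 0 has no real solution.

r = -2.6458 or r = 2.6458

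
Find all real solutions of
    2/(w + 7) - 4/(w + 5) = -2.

Multiply both sides by (w + 7)(w + 5):
2(w + 5) - 4(w + 7) = -2(w + 7)(w + 5).
Expand and collect terms: -2w² - 22w - 52 = 0.
By the quadratic formula, w = (22 ± √68) / -4, so w ≈ -7.5616 or w ≈ -3.4384.
Neither value makes a denominator zero (w ≠ -7, w ≠ -5), so both are valid.

w = -7.5616 or w = -3.4384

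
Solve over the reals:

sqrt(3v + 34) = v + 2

v = 5

Square both sides: 3v + 34 = (v + 2)^2.
Expand and rearrange: v^2 + v - 30 = 0.
Solving gives v = 5 or v = -6.
Check each candidate in the original equation:
  v = 5: sqrt(49) = 7, while v + 2 = 7 — valid.
  v = -6: sqrt(16) = 4, while v + 2 = -4 — extraneous.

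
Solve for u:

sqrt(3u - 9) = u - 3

u = 3 or u = 6

Square both sides: 3u - 9 = (u - 3)^2.
Expand and rearrange: u^2 - 9u + 18 = 0.
Solving gives u = 6 or u = 3.
Check each candidate in the original equation:
  u = 6: sqrt(9) = 3, while u - 3 = 3 — valid.
  u = 3: sqrt(0) = 0, while u - 3 = 0 — valid.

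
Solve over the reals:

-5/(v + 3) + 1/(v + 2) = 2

Multiply both sides by (v + 3)(v + 2):
-5(v + 2) + (v + 3) = 2(v + 3)(v + 2).
Expand and collect terms: 2v^2 + 14v + 19 = 0.
By the quadratic formula, v = (-14 +/- sqrt(44)) / 4, so v ~= -1.8417 or v ~= -5.1583.
Neither value makes a denominator zero (v != -3, v != -2), so both are valid.

v = -5.1583 or v = -1.8417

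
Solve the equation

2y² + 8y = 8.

y = -4.8284 or y = 0.8284

Rearrange to standard form: 2y² + 8y - 8 = 0.
Discriminant: (8)² − 4·2·(-8) = 128.
Quadratic formula: y = (-8 ± √128) / 4.
So y = -2 + 2·√(2) ≈ 0.8284 or y = -2·√(2) - 2 ≈ -4.8284.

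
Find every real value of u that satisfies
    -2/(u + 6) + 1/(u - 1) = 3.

u = -6.6388 or u = 1.3055

Multiply both sides by (u + 6)(u - 1):
-2(u - 1) + (u + 6) = 3(u + 6)(u - 1).
Expand and collect terms: 3u^2 + 16u - 26 = 0.
By the quadratic formula, u = (-16 +/- sqrt(568)) / 6, so u ~= 1.3055 or u ~= -6.6388.
Neither value makes a denominator zero (u != -6, u != 1), so both are valid.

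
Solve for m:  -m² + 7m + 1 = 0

m = -0.1401 or m = 7.1401

Discriminant: (7)² − 4·(-1)·1 = 53.
Quadratic formula: m = (-7 ± √53) / (-2).
So m = 7/2 - √(53)/2 ≈ -0.1401 or m = 7/2 + √(53)/2 ≈ 7.1401.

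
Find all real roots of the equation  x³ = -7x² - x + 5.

Rearrange: x³ + 7x² + x - 5 = 0.
Possible rational roots are divisors of -5. Testing x = -1 gives 0, so (x + 1) is a factor.
Divide: x³ + 7x² + x - 5 = (x + 1)(x² + 6x - 5).
Apply the quadratic formula to x² + 6x - 5 = 0: x = (-6 ± √56)/2, i.e. x ≈ 0.7417 or x ≈ -6.7417.

x = -6.7417 or x = -1 or x = 0.7417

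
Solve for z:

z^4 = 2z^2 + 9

z = -2.0402 or z = 2.0402

Let u = z^2. The equation becomes u^2 - 2u - 9 = 0.
By the quadratic formula, u = 1 + sqrt(10) or u = 1 - sqrt(10).
z^2 = 1 + sqrt(10) gives z = +/-sqrt(1 + sqrt(10)) ~= +/-2.0402.
z^2 = 1 - sqrt(10) < 0 has no real solution.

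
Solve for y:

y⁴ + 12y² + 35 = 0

Let u = y². The equation becomes u² + 12u + 35 = 0.
Factor: (u + 7)(u + 5) = 0, so u = -7 or u = -5.
y² = -7 < 0 has no real solution.
y² = -5 < 0 has no real solution.

No real solutions.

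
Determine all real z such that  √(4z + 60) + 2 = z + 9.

z = 1

Isolate the radical: √(4z + 60) = z + 7.
Square both sides: 4z + 60 = (z + 7)².
Expand and rearrange: z² + 10z - 11 = 0.
Solving gives z = 1 or z = -11.
Check each candidate in the original equation:
  z = 1: √(64) = 8, while z + 7 = 8 — valid.
  z = -11: √(16) = 4, while z + 7 = -4 — extraneous.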